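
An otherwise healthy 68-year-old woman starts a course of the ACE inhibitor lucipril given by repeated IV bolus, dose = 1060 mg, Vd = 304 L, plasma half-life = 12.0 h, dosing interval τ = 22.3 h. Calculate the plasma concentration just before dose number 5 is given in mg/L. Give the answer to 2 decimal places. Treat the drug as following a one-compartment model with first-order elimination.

C₀ per dose = Dose / Vd = 1060 / 304 = 3.487 mg/L
k = ln2 / t½ = 0.693147 / 12.0 = 0.05776 h⁻¹
Fraction remaining after one interval: r = e^(−kτ) = e^(−0.05776 × 22.3) = 0.2758
Before dose 5, 4 doses have been given (aged 1τ, 2τ, 3τ, 4τ).
C_trough = C₀ × (r + r² + … + r^4) = C₀ × r(1−r^4)/(1−r)
        = 3.487 × 0.2758 × (1 − 0.005786) / (1 − 0.2758) = 1.320 mg/L

1.32 mg/L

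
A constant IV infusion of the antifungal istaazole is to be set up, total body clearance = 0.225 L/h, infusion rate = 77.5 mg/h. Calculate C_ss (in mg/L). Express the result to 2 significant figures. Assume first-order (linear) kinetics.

340 mg/L

At steady state Css = R₀ / CL = 77.5 / 0.2250 = 344.4 mg/L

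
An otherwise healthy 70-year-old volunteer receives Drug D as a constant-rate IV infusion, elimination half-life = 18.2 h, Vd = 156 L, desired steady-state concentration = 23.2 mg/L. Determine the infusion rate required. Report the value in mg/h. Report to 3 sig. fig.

k = ln2 / t½ = 0.693147 / 18.2 = 0.03809 h⁻¹
CL = k × Vd = 0.03809 × 156 = 5.942 L/h
At steady state, infusion rate R₀ = Css × CL = 23.2 × 5.942 = 137.9 mg/h

138 mg/h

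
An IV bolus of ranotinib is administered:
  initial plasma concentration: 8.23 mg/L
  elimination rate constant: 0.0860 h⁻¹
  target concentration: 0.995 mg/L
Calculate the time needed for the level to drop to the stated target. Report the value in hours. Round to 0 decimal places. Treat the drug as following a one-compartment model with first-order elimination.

t = ln(C₀ / C) / k = ln(8.230 / 0.995) / 0.08600
  = ln(8.271) / 0.08600 = 2.113 / 0.08600 = 24.57 h

25 h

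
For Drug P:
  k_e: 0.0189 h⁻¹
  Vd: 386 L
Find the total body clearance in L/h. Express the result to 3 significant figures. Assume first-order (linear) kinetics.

7.30 L/h

CL = k × Vd = 0.0189 × 386 = 7.295 L/h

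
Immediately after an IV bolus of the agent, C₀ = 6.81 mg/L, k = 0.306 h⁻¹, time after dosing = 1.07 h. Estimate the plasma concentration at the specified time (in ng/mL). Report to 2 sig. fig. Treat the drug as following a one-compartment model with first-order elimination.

4900 ng/mL

C = C₀ · e^(−k·t) = 6.810 × e^(−0.3060 × 1.07)
  = 6.810 × 0.7208 = 4.909 mg/L
Convert: 4.909 mg/L × 1000 = 4909 ng/mL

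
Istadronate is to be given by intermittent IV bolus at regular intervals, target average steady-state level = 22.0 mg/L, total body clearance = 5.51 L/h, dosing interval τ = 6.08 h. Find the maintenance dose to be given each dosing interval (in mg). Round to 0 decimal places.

737 mg

At steady state, Dose/τ = Css × CL.
Dose = Css × CL × τ = 22.0 × 5.510 × 6.08 = 737.0 mg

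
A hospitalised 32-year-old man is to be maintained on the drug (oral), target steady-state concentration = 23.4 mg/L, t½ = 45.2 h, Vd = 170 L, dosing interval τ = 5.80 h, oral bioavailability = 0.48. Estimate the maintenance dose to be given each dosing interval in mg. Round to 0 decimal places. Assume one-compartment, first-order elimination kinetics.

k = ln2 / t½ = 0.693147 / 45.2 = 0.01534 h⁻¹
CL = k × Vd = 0.01534 × 170 = 2.608 L/h
At steady state, F × (Dose/τ) = Css × CL.
Dose = Css × CL × τ / F = 23.4 × 2.608 × 5.80 / 0.48 = 737.4 mg

737 mg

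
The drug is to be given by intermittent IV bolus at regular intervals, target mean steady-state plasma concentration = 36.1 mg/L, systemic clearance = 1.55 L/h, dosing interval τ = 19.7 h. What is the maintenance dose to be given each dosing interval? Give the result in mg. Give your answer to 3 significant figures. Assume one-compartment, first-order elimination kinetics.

1100 mg

At steady state, Dose/τ = Css × CL.
Dose = Css × CL × τ = 36.1 × 1.550 × 19.7 = 1102 mg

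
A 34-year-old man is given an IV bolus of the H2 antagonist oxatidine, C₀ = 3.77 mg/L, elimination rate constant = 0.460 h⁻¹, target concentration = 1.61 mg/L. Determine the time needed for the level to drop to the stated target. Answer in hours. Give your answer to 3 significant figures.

1.85 h

t = ln(C₀ / C) / k = ln(3.770 / 1.61) / 0.4600
  = ln(2.342) / 0.4600 = 0.8510 / 0.4600 = 1.850 h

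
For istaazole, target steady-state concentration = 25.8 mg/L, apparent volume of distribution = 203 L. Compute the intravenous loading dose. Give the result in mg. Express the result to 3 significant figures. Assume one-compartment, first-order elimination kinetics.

LD = Css × Vd = 25.8 × 203 = 5237 mg

5240 mg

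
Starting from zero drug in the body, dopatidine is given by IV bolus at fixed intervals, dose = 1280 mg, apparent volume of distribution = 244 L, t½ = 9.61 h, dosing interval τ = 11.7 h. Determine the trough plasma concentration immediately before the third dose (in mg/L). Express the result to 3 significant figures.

3.23 mg/L

C₀ per dose = Dose / Vd = 1280 / 244 = 5.246 mg/L
k = ln2 / t½ = 0.693147 / 9.61 = 0.07213 h⁻¹
Fraction remaining after one interval: r = e^(−kτ) = e^(−0.07213 × 11.7) = 0.4300
Before dose 3, 2 doses have been given (aged 1τ, 2τ).
C_trough = C₀ × (r + r²) = 5.246 × (0.4300 + 0.1849) = 3.226 mg/L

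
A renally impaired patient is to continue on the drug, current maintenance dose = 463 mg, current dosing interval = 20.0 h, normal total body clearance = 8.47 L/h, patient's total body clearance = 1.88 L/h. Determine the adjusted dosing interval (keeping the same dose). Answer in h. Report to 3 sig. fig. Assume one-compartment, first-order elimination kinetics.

90.1 h

To keep the same average steady-state level, dosing rate must scale with clearance.
CL ratio = 1.88 / 8.47 = 0.2220
New interval (same dose) = 20.0 / 0.2220 = 90.09 h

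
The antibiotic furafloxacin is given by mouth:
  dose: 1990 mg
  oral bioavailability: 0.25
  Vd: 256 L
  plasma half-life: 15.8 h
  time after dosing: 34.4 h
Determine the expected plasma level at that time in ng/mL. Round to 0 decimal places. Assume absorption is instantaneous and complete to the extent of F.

Amount reaching circulation = F × Dose = 0.25 × 1990 = 497.5 mg
C₀ = F·Dose / Vd = 497.5 / 256 = 1.943 mg/L
k = ln2 / t½ = 0.693147 / 15.8 = 0.04387 h⁻¹
C = C₀ · e^(−k·t) = 1.943 × e^(−0.04387 × 34.4)
  = 1.943 × 0.2211 = 0.4296 mg/L
Convert: 0.4296 mg/L × 1000 = 429.6 ng/mL

430 ng/mL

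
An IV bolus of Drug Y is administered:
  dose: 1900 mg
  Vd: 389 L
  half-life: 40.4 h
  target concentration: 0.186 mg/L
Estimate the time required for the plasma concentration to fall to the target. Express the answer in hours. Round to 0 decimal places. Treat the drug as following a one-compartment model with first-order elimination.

C₀ = Dose / Vd = 1900 / 389 = 4.884 mg/L
k = ln2 / t½ = 0.693147 / 40.4 = 0.01716 h⁻¹
t = ln(C₀ / C) / k = ln(4.884 / 0.186) / 0.01716
  = ln(26.26) / 0.01716 = 3.268 / 0.01716 = 190.4 h

190 h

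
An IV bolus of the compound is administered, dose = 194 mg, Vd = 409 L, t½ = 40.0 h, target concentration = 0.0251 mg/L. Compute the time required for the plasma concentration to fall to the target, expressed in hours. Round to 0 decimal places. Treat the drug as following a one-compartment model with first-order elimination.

C₀ = Dose / Vd = 194.0 / 409 = 0.4743 mg/L
k = ln2 / t½ = 0.693147 / 40.0 = 0.01733 h⁻¹
t = ln(C₀ / C) / k = ln(0.4743 / 0.0251) / 0.01733
  = ln(18.90) / 0.01733 = 2.939 / 0.01733 = 169.6 h

170 h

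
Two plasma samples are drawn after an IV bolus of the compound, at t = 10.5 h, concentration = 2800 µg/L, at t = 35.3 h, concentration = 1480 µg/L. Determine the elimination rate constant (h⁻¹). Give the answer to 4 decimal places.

k = ln(C₁/C₂) / (t₂ − t₁) = ln(2800/1480) / (35.3 − 10.5)
  = 0.6376 / 24.80 = 0.02571 h⁻¹

0.0257 h⁻¹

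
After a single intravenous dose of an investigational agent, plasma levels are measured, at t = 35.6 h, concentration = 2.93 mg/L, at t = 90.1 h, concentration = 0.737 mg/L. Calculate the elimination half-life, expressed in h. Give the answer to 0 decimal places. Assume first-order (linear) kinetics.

27 h

k = ln(C₁/C₂) / (t₂ − t₁) = ln(2.93/0.737) / (90.1 − 35.6)
  = 1.380 / 54.50 = 0.02532 h⁻¹
t½ = ln2 / k = 0.693147 / 0.02532 = 27.38 h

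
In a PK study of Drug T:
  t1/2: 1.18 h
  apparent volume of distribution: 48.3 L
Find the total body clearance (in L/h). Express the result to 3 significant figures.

28.4 L/h

k = ln2 / t½ = 0.693147 / 1.18 = 0.5874 h⁻¹
CL = k × Vd = 0.5874 × 48.3 = 28.37 L/h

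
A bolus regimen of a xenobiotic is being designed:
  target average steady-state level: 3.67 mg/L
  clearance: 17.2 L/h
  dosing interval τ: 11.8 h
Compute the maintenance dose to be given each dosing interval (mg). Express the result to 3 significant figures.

At steady state, Dose/τ = Css × CL.
Dose = Css × CL × τ = 3.67 × 17.20 × 11.8 = 744.9 mg

745 mg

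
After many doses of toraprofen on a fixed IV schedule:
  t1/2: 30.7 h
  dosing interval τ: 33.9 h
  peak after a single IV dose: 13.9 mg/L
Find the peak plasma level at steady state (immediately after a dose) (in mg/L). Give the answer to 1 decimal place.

k = ln2 / t½ = 0.693147 / 30.7 = 0.02258 h⁻¹
e^(−kτ) = e^(−0.02258 × 33.9) = 0.4651
Accumulation ratio R = 1 / (1 − e^(−kτ)) = 1 / (1 − 0.4651) = 1.870
Steady-state peak = C₀ × R = 13.9 × 1.870 = 25.99 mg/L

26.0 mg/L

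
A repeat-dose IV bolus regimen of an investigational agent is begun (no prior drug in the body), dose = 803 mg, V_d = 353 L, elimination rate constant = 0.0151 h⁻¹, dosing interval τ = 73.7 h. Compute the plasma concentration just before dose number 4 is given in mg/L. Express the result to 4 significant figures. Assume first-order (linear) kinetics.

1.074 mg/L

C₀ per dose = Dose / Vd = 803 / 353 = 2.275 mg/L
Fraction remaining after one interval: r = e^(−kτ) = e^(−0.01510 × 73.7) = 0.3286
Before dose 4, 3 doses have been given (aged 1τ, 2τ, 3τ).
C_trough = C₀ × (r + r² + … + r^3) = C₀ × r(1−r^3)/(1−r)
        = 2.275 × 0.3286 × (1 − 0.03548) / (1 − 0.3286) = 1.074 mg/L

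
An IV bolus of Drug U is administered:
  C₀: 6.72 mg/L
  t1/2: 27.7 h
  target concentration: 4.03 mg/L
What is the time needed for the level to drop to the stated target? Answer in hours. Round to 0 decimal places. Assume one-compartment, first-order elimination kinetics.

k = ln2 / t½ = 0.693147 / 27.7 = 0.02502 h⁻¹
t = ln(C₀ / C) / k = ln(6.720 / 4.03) / 0.02502
  = ln(1.667) / 0.02502 = 0.5110 / 0.02502 = 20.42 h

20 h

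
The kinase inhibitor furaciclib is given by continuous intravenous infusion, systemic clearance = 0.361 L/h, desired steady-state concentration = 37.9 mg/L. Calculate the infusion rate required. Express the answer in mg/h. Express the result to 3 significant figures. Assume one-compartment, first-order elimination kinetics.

13.7 mg/h

At steady state, infusion rate R₀ = Css × CL = 37.9 × 0.3610 = 13.68 mg/h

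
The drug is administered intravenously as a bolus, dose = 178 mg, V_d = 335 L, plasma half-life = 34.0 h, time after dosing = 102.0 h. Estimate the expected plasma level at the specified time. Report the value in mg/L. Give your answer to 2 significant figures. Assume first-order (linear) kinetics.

0.066 mg/L

C₀ = Dose / Vd = 178.0 / 335 = 0.5313 mg/L
k = ln2 / t½ = 0.693147 / 34.0 = 0.02039 h⁻¹
t / t½ = 102.0 / 34.0 = 3 half-lives
C = C₀ × (1/2)^3 = 0.5313 × 0.1250 = 0.06641 mg/L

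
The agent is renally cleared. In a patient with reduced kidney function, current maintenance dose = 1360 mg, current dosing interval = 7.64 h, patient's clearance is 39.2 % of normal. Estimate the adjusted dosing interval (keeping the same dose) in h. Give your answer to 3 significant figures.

To keep the same average steady-state level, dosing rate must scale with clearance.
CL ratio = 39.2 / 100 = 0.3920
New interval (same dose) = 7.64 / 0.3920 = 19.49 h

19.5 h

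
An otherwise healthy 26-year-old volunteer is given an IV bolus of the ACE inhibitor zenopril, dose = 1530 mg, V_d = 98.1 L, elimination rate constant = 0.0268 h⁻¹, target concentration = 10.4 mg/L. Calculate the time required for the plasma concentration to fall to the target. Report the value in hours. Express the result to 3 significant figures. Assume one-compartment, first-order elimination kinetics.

C₀ = Dose / Vd = 1530 / 98.1 = 15.60 mg/L
t = ln(C₀ / C) / k = ln(15.60 / 10.4) / 0.02680
  = ln(1.500) / 0.02680 = 0.4055 / 0.02680 = 15.13 h

15.1 h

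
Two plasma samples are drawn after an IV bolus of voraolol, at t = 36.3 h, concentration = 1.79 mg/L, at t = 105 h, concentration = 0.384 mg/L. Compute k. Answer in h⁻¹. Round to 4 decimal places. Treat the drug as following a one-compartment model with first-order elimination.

k = ln(C₁/C₂) / (t₂ − t₁) = ln(1.79/0.384) / (105 − 36.3)
  = 1.539 / 68.70 = 0.02240 h⁻¹

0.0224 h⁻¹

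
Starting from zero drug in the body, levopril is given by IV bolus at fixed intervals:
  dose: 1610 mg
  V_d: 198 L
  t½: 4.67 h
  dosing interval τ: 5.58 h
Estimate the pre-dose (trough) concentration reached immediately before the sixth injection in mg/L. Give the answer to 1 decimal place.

6.2 mg/L

C₀ per dose = Dose / Vd = 1610 / 198 = 8.131 mg/L
k = ln2 / t½ = 0.693147 / 4.67 = 0.1484 h⁻¹
Fraction remaining after one interval: r = e^(−kτ) = e^(−0.1484 × 5.58) = 0.4369
Before dose 6, 5 doses have been given (aged 1τ, 2τ, 3τ, 4τ, 5τ).
C_trough = C₀ × (r + r² + … + r^5) = C₀ × r(1−r^5)/(1−r)
        = 8.131 × 0.4369 × (1 − 0.01592) / (1 − 0.4369) = 6.208 mg/L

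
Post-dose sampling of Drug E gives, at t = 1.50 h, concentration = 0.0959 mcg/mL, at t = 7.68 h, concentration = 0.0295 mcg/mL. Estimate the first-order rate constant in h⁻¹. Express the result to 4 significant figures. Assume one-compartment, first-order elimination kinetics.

0.1908 h⁻¹

k = ln(C₁/C₂) / (t₂ − t₁) = ln(0.0959/0.0295) / (7.68 − 1.50)
  = 1.179 / 6.180 = 0.1908 h⁻¹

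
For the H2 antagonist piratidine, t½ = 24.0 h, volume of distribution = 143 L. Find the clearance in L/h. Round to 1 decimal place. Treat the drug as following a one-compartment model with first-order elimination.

k = ln2 / t½ = 0.693147 / 24.0 = 0.02888 h⁻¹
CL = k × Vd = 0.02888 × 143 = 4.130 L/h

4.1 L/h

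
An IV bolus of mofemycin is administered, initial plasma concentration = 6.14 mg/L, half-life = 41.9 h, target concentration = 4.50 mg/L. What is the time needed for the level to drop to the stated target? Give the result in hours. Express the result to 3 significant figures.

18.8 h

k = ln2 / t½ = 0.693147 / 41.9 = 0.01654 h⁻¹
t = ln(C₀ / C) / k = ln(6.140 / 4.50) / 0.01654
  = ln(1.364) / 0.01654 = 0.3104 / 0.01654 = 18.77 h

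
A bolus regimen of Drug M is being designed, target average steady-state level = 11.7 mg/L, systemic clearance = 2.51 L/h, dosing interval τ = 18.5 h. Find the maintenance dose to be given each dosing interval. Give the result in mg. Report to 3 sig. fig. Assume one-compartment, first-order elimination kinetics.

543 mg

At steady state, Dose/τ = Css × CL.
Dose = Css × CL × τ = 11.7 × 2.510 × 18.5 = 543.3 mg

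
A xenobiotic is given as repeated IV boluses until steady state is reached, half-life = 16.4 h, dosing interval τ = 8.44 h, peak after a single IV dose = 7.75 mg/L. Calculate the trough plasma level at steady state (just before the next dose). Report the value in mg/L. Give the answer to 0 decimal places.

k = ln2 / t½ = 0.693147 / 16.4 = 0.04227 h⁻¹
e^(−kτ) = e^(−0.04227 × 8.44) = 0.6999
Accumulation ratio R = 1 / (1 − e^(−kτ)) = 1 / (1 − 0.6999) = 3.332
Steady-state trough = C₀ × R × e^(−kτ) = 7.75 × 3.332 × 0.6999 = 18.07 mg/L

18 mg/L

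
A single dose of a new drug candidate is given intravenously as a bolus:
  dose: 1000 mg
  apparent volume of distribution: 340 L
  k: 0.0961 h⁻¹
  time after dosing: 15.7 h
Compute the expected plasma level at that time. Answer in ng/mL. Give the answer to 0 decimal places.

651 ng/mL

C₀ = Dose / Vd = 1000 / 340 = 2.941 mg/L
C = C₀ · e^(−k·t) = 2.941 × e^(−0.09610 × 15.7)
  = 2.941 × 0.2212 = 0.6505 mg/L
Convert: 0.6505 mg/L × 1000 = 650.5 ng/mL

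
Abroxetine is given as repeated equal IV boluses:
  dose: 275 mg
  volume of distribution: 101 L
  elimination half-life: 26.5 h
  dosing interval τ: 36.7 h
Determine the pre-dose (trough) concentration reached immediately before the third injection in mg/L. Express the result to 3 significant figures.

1.44 mg/L

C₀ per dose = Dose / Vd = 275 / 101 = 2.723 mg/L
k = ln2 / t½ = 0.693147 / 26.5 = 0.02616 h⁻¹
Fraction remaining after one interval: r = e^(−kτ) = e^(−0.02616 × 36.7) = 0.3829
Before dose 3, 2 doses have been given (aged 1τ, 2τ).
C_trough = C₀ × (r + r²) = 2.723 × (0.3829 + 0.1466) = 1.442 mg/L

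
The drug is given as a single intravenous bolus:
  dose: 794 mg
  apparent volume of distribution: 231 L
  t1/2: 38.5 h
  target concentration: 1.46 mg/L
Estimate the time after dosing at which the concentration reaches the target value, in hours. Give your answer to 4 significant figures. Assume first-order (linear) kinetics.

C₀ = Dose / Vd = 794.0 / 231 = 3.437 mg/L
k = ln2 / t½ = 0.693147 / 38.5 = 0.01800 h⁻¹
t = ln(C₀ / C) / k = ln(3.437 / 1.46) / 0.01800
  = ln(2.354) / 0.01800 = 0.8561 / 0.01800 = 47.56 h

47.56 h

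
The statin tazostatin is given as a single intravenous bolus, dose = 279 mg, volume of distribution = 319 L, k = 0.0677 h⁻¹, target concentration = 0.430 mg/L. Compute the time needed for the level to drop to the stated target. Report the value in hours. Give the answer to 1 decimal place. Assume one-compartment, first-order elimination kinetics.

C₀ = Dose / Vd = 279.0 / 319 = 0.8746 mg/L
t = ln(C₀ / C) / k = ln(0.8746 / 0.430) / 0.06770
  = ln(2.034) / 0.06770 = 0.7100 / 0.06770 = 10.49 h

10.5 h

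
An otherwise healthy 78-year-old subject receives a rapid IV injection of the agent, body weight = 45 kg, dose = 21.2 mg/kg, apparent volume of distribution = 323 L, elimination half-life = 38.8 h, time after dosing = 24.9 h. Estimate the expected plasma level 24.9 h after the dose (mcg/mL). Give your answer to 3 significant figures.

1.89 mcg/mL

Total dose = 21.2 × 45 = 954.0 mg
C₀ = Dose / Vd = 954.0 / 323 = 2.954 mg/L
k = ln2 / t½ = 0.693147 / 38.8 = 0.01786 h⁻¹
C = C₀ · e^(−k·t) = 2.954 × e^(−0.01786 × 24.9)
  = 2.954 × 0.6410 = 1.894 mg/L
(1.894 mg/L = 1.894 mcg/mL)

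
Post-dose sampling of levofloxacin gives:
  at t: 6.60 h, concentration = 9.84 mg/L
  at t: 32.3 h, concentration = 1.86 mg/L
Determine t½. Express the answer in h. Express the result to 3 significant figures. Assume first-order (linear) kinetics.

k = ln(C₁/C₂) / (t₂ − t₁) = ln(9.84/1.86) / (32.3 − 6.60)
  = 1.666 / 25.70 = 0.06482 h⁻¹
t½ = ln2 / k = 0.693147 / 0.06482 = 10.69 h

10.7 h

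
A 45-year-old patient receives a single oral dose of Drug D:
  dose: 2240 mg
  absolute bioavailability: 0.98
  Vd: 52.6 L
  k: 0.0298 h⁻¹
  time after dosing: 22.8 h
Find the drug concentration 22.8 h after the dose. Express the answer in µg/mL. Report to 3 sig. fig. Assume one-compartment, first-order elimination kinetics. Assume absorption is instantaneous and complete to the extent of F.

21.2 µg/mL

Amount reaching circulation = F × Dose = 0.98 × 2240 = 2195 mg
C₀ = F·Dose / Vd = 2195 / 52.6 = 41.73 mg/L
C = C₀ · e^(−k·t) = 41.73 × e^(−0.02980 × 22.8)
  = 41.73 × 0.5069 = 21.15 mg/L
(21.15 mg/L = 21.15 µg/mL)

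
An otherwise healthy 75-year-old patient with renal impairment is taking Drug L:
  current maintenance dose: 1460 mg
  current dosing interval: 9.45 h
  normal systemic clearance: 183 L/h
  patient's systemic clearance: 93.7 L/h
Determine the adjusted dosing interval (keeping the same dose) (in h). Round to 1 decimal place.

To keep the same average steady-state level, dosing rate must scale with clearance.
CL ratio = 93.7 / 183 = 0.5120
New interval (same dose) = 9.45 / 0.5120 = 18.46 h

18.5 h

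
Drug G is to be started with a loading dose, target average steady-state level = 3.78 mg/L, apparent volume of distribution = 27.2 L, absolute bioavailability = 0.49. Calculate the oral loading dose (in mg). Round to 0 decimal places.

210 mg

LD = Css × Vd / F = 3.78 × 27.2 / 0.49 = 209.8 mg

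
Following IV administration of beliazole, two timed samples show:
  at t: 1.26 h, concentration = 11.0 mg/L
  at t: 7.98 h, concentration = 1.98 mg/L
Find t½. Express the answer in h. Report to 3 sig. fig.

2.72 h

k = ln(C₁/C₂) / (t₂ − t₁) = ln(11.0/1.98) / (7.98 − 1.26)
  = 1.715 / 6.720 = 0.2552 h⁻¹
t½ = ln2 / k = 0.693147 / 0.2552 = 2.716 h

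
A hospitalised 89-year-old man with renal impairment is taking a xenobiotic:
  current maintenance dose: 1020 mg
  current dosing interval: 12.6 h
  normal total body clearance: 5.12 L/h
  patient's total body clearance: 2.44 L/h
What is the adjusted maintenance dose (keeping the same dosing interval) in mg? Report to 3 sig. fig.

486 mg

To keep the same average steady-state level, dosing rate must scale with clearance.
CL ratio = 2.44 / 5.12 = 0.4766
New dose (same interval) = 1020 × 0.4766 = 486.1 mg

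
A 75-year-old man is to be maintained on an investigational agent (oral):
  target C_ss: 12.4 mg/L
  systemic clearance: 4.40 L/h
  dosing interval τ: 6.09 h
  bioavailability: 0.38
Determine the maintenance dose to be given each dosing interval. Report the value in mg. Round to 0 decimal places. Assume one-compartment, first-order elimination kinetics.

At steady state, F × (Dose/τ) = Css × CL.
Dose = Css × CL × τ / F = 12.4 × 4.400 × 6.09 / 0.38 = 874.4 mg

874 mg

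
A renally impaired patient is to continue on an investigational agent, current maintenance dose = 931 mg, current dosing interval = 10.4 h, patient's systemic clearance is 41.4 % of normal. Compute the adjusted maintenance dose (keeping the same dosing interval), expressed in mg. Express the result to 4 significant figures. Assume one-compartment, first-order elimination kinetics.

To keep the same average steady-state level, dosing rate must scale with clearance.
CL ratio = 41.4 / 100 = 0.4140
New dose (same interval) = 931 × 0.4140 = 385.4 mg

385.4 mg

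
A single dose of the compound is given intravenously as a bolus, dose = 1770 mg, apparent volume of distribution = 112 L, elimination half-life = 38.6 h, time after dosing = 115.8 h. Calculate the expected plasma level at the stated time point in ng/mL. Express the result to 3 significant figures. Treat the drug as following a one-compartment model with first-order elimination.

C₀ = Dose / Vd = 1770 / 112 = 15.80 mg/L
k = ln2 / t½ = 0.693147 / 38.6 = 0.01796 h⁻¹
t / t½ = 115.8 / 38.6 = 3 half-lives
C = C₀ × (1/2)^3 = 15.80 × 0.1250 = 1.975 mg/L
Convert: 1.975 mg/L × 1000 = 1975 ng/mL

1980 ng/mL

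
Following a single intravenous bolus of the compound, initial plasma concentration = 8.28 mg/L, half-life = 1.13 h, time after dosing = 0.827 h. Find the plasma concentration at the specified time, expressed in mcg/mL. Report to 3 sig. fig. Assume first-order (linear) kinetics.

k = ln2 / t½ = 0.693147 / 1.13 = 0.6134 h⁻¹
C = C₀ · e^(−k·t) = 8.280 × e^(−0.6134 × 0.827)
  = 8.280 × 0.6021 = 4.985 mg/L
(4.985 mg/L = 4.985 mcg/mL)

4.99 mcg/mL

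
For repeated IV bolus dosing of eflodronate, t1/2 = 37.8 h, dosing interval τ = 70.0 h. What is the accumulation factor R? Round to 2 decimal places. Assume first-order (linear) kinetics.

1.38

k = ln2 / t½ = 0.693147 / 37.8 = 0.01834 h⁻¹
e^(−kτ) = e^(−0.01834 × 70.0) = 0.2770
Accumulation ratio R = 1 / (1 − e^(−kτ)) = 1 / (1 − 0.2770) = 1.383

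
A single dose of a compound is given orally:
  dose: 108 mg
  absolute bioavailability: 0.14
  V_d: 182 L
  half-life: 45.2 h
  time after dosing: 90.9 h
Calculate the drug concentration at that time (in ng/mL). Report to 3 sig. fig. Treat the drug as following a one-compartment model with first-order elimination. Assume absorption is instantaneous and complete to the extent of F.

Amount reaching circulation = F × Dose = 0.14 × 108.0 = 15.12 mg
C₀ = F·Dose / Vd = 15.12 / 182 = 0.08308 mg/L
k = ln2 / t½ = 0.693147 / 45.2 = 0.01534 h⁻¹
C = C₀ · e^(−k·t) = 0.08308 × e^(−0.01534 × 90.9)
  = 0.08308 × 0.2480 = 0.02060 mg/L
Convert: 0.02060 mg/L × 1000 = 20.60 ng/mL

20.6 ng/mL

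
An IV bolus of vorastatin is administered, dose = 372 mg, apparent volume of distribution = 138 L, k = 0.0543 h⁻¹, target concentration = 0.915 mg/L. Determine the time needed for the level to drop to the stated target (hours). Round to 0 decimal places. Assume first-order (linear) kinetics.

20 h

C₀ = Dose / Vd = 372.0 / 138 = 2.696 mg/L
t = ln(C₀ / C) / k = ln(2.696 / 0.915) / 0.05430
  = ln(2.946) / 0.05430 = 1.080 / 0.05430 = 19.89 h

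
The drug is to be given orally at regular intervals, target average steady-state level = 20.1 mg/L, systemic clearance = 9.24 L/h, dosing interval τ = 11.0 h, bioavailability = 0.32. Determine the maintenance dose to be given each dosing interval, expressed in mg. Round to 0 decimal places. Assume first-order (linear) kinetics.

6384 mg

At steady state, F × (Dose/τ) = Css × CL.
Dose = Css × CL × τ / F = 20.1 × 9.240 × 11.0 / 0.32 = 6384 mg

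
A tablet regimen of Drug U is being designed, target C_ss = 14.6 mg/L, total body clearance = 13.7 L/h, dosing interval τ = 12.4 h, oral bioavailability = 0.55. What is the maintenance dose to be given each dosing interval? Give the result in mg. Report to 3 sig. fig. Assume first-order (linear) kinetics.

At steady state, F × (Dose/τ) = Css × CL.
Dose = Css × CL × τ / F = 14.6 × 13.70 × 12.4 / 0.55 = 4510 mg

4510 mg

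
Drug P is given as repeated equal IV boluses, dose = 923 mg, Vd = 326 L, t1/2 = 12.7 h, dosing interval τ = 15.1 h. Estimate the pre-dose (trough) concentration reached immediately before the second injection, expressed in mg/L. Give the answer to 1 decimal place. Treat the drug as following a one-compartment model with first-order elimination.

1.2 mg/L

C₀ per dose = Dose / Vd = 923 / 326 = 2.831 mg/L
k = ln2 / t½ = 0.693147 / 12.7 = 0.05458 h⁻¹
Fraction remaining after one interval: r = e^(−kτ) = e^(−0.05458 × 15.1) = 0.4386
Before dose 2, 1 dose has been given (aged 1τ).
C_trough = C₀ × r = 2.831 × 0.4386 = 1.242 mg/L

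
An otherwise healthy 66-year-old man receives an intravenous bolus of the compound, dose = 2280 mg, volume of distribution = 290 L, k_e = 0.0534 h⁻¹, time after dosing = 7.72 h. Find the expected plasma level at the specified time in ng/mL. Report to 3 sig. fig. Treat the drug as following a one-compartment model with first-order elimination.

C₀ = Dose / Vd = 2280 / 290 = 7.862 mg/L
C = C₀ · e^(−k·t) = 7.862 × e^(−0.05340 × 7.72)
  = 7.862 × 0.6622 = 5.206 mg/L
Convert: 5.206 mg/L × 1000 = 5206 ng/mL

5210 ng/mL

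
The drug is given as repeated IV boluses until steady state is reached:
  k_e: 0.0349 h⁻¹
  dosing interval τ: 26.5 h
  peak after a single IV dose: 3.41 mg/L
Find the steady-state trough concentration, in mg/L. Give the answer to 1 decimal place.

e^(−kτ) = e^(−0.03490 × 26.5) = 0.3966
Accumulation ratio R = 1 / (1 − e^(−kτ)) = 1 / (1 − 0.3966) = 1.657
Steady-state trough = C₀ × R × e^(−kτ) = 3.41 × 1.657 × 0.3966 = 2.241 mg/L

2.2 mg/L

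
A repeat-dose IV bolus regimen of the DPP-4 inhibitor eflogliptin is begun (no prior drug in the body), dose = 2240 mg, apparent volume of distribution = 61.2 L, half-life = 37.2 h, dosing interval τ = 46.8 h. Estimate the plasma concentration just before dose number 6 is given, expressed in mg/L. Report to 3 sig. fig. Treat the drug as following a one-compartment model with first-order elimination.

26.0 mg/L

C₀ per dose = Dose / Vd = 2240 / 61.2 = 36.60 mg/L
k = ln2 / t½ = 0.693147 / 37.2 = 0.01863 h⁻¹
Fraction remaining after one interval: r = e^(−kτ) = e^(−0.01863 × 46.8) = 0.4182
Before dose 6, 5 doses have been given (aged 1τ, 2τ, 3τ, 4τ, 5τ).
C_trough = C₀ × (r + r² + … + r^5) = C₀ × r(1−r^5)/(1−r)
        = 36.60 × 0.4182 × (1 − 0.01279) / (1 − 0.4182) = 25.97 mg/L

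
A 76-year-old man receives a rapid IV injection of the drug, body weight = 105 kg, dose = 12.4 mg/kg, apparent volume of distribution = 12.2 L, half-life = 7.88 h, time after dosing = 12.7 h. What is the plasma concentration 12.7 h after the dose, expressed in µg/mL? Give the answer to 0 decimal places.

35 µg/mL

Total dose = 12.4 × 105 = 1302 mg
C₀ = Dose / Vd = 1302 / 12.2 = 106.7 mg/L
k = ln2 / t½ = 0.693147 / 7.88 = 0.08796 h⁻¹
C = C₀ · e^(−k·t) = 106.7 × e^(−0.08796 × 12.7)
  = 106.7 × 0.3272 = 34.91 mg/L
(34.91 mg/L = 34.91 µg/mL)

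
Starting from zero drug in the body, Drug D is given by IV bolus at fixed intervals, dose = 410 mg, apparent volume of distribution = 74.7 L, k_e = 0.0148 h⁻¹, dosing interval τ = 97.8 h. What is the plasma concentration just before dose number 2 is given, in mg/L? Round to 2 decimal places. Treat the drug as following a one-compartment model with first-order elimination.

1.29 mg/L

C₀ per dose = Dose / Vd = 410 / 74.7 = 5.489 mg/L
Fraction remaining after one interval: r = e^(−kτ) = e^(−0.01480 × 97.8) = 0.2352
Before dose 2, 1 dose has been given (aged 1τ).
C_trough = C₀ × r = 5.489 × 0.2352 = 1.291 mg/L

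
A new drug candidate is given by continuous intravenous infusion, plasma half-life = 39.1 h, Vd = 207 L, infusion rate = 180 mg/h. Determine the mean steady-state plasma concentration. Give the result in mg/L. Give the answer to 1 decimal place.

k = ln2 / t½ = 0.693147 / 39.1 = 0.01773 h⁻¹
CL = k × Vd = 0.01773 × 207 = 3.670 L/h
At steady state Css = R₀ / CL = 180 / 3.670 = 49.05 mg/L

49.1 mg/L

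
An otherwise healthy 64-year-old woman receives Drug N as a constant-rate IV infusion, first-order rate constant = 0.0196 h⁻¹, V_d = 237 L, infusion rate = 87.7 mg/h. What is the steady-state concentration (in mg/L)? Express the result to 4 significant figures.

CL = k × Vd = 0.01960 × 237 = 4.645 L/h
At steady state Css = R₀ / CL = 87.7 / 4.645 = 18.88 mg/L

18.88 mg/L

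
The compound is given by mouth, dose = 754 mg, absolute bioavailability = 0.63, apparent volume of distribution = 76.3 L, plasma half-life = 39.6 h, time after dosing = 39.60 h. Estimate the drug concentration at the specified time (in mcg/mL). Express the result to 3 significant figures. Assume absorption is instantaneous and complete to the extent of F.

Amount reaching circulation = F × Dose = 0.63 × 754.0 = 475.0 mg
C₀ = F·Dose / Vd = 475.0 / 76.3 = 6.225 mg/L
k = ln2 / t½ = 0.693147 / 39.6 = 0.01750 h⁻¹
t / t½ = 39.60 / 39.6 = 1 half-lives
C = C₀ × (1/2)^1 = 6.225 × 0.5000 = 3.113 mg/L
(3.113 mg/L = 3.113 mcg/mL)

3.11 mcg/mL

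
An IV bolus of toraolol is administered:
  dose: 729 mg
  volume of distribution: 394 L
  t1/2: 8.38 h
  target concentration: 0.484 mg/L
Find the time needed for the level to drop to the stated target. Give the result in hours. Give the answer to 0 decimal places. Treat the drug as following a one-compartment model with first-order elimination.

C₀ = Dose / Vd = 729.0 / 394 = 1.850 mg/L
k = ln2 / t½ = 0.693147 / 8.38 = 0.08271 h⁻¹
t = ln(C₀ / C) / k = ln(1.850 / 0.484) / 0.08271
  = ln(3.822) / 0.08271 = 1.341 / 0.08271 = 16.21 h

16 h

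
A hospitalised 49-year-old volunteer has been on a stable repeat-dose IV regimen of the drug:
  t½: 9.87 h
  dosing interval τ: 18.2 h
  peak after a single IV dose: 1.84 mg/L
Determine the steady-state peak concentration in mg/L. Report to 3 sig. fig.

k = ln2 / t½ = 0.693147 / 9.87 = 0.07023 h⁻¹
e^(−kτ) = e^(−0.07023 × 18.2) = 0.2785
Accumulation ratio R = 1 / (1 − e^(−kτ)) = 1 / (1 − 0.2785) = 1.386
Steady-state peak = C₀ × R = 1.84 × 1.386 = 2.550 mg/L

2.55 mg/L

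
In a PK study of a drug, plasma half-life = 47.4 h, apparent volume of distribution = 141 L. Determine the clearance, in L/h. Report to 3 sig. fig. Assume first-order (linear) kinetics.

k = ln2 / t½ = 0.693147 / 47.4 = 0.01462 h⁻¹
CL = k × Vd = 0.01462 × 141 = 2.061 L/h

2.06 L/h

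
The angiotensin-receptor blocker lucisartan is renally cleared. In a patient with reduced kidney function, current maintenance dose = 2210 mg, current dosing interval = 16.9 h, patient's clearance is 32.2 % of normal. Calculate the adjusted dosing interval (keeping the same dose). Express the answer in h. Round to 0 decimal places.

52 h

To keep the same average steady-state level, dosing rate must scale with clearance.
CL ratio = 32.2 / 100 = 0.3220
New interval (same dose) = 16.9 / 0.3220 = 52.48 h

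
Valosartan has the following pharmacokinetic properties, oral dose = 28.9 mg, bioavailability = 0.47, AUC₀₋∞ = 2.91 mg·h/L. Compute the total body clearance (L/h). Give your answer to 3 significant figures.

CL = F·Dose / AUC = 0.47 × 28.9 / 2.91 = 4.668 L/h

4.67 L/h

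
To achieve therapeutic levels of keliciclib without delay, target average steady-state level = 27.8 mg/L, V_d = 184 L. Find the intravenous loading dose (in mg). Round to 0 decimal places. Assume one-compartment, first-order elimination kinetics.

5115 mg

LD = Css × Vd = 27.8 × 184 = 5115 mg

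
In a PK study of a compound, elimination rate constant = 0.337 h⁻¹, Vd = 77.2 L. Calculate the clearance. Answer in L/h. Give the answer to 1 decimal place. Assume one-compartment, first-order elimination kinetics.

CL = k × Vd = 0.337 × 77.2 = 26.02 L/h

26.0 L/h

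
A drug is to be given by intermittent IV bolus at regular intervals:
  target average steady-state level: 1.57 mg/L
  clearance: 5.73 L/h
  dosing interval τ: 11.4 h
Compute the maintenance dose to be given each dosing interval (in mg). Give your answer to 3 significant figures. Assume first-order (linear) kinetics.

103 mg

At steady state, Dose/τ = Css × CL.
Dose = Css × CL × τ = 1.57 × 5.730 × 11.4 = 102.6 mg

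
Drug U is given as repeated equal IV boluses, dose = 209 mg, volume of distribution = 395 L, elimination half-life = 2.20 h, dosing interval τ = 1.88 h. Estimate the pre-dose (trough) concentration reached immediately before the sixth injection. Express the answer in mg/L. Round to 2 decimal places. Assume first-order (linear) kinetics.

C₀ per dose = Dose / Vd = 209 / 395 = 0.5291 mg/L
k = ln2 / t½ = 0.693147 / 2.20 = 0.3151 h⁻¹
Fraction remaining after one interval: r = e^(−kτ) = e^(−0.3151 × 1.88) = 0.5530
Before dose 6, 5 doses have been given (aged 1τ, 2τ, 3τ, 4τ, 5τ).
C_trough = C₀ × (r + r² + … + r^5) = C₀ × r(1−r^5)/(1−r)
        = 0.5291 × 0.5530 × (1 − 0.05172) / (1 − 0.5530) = 0.6207 mg/L

0.62 mg/L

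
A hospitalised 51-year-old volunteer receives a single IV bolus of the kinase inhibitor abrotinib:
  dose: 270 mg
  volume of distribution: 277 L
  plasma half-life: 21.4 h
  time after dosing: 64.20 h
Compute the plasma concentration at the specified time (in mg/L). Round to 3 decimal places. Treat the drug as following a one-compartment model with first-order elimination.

C₀ = Dose / Vd = 270.0 / 277 = 0.9747 mg/L
k = ln2 / t½ = 0.693147 / 21.4 = 0.03239 h⁻¹
t / t½ = 64.20 / 21.4 = 3 half-lives
C = C₀ × (1/2)^3 = 0.9747 × 0.1250 = 0.1218 mg/L

0.122 mg/L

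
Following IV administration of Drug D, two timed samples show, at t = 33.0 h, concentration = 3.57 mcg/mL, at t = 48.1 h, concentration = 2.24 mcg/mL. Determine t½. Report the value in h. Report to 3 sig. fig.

22.5 h

k = ln(C₁/C₂) / (t₂ − t₁) = ln(3.57/2.24) / (48.1 − 33.0)
  = 0.4661 / 15.10 = 0.03087 h⁻¹
t½ = ln2 / k = 0.693147 / 0.03087 = 22.45 h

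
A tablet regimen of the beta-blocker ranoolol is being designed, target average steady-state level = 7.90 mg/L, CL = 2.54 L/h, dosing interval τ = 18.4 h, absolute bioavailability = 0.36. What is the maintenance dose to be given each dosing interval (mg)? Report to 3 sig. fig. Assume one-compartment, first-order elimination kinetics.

At steady state, F × (Dose/τ) = Css × CL.
Dose = Css × CL × τ / F = 7.90 × 2.540 × 18.4 / 0.36 = 1026 mg

1030 mg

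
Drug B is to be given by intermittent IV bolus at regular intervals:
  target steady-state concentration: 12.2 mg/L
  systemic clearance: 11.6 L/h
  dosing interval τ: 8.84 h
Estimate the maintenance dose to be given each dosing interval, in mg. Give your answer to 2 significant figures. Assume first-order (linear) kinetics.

At steady state, Dose/τ = Css × CL.
Dose = Css × CL × τ = 12.2 × 11.60 × 8.84 = 1251 mg

1300 mg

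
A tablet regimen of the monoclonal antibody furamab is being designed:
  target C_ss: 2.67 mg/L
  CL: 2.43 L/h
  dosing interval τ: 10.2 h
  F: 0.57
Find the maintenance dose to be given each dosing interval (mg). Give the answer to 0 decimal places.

At steady state, F × (Dose/τ) = Css × CL.
Dose = Css × CL × τ / F = 2.67 × 2.430 × 10.2 / 0.57 = 116.1 mg

116 mg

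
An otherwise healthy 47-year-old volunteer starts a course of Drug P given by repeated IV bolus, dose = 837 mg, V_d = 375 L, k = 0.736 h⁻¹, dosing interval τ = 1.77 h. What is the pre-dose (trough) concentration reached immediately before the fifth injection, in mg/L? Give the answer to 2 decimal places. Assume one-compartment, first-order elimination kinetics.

0.83 mg/L

C₀ per dose = Dose / Vd = 837 / 375 = 2.232 mg/L
Fraction remaining after one interval: r = e^(−kτ) = e^(−0.7360 × 1.77) = 0.2718
Before dose 5, 4 doses have been given (aged 1τ, 2τ, 3τ, 4τ).
C_trough = C₀ × (r + r² + … + r^4) = C₀ × r(1−r^4)/(1−r)
        = 2.232 × 0.2718 × (1 − 0.005458) / (1 − 0.2718) = 0.8285 mg/L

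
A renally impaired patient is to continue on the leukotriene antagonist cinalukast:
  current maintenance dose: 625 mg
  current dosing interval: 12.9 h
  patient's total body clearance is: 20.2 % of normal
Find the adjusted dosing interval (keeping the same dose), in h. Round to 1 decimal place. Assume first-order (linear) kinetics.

63.9 h

To keep the same average steady-state level, dosing rate must scale with clearance.
CL ratio = 20.2 / 100 = 0.2020
New interval (same dose) = 12.9 / 0.2020 = 63.86 h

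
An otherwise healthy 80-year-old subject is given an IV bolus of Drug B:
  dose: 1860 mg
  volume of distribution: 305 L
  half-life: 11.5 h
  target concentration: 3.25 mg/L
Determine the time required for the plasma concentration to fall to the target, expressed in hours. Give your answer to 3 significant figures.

C₀ = Dose / Vd = 1860 / 305 = 6.098 mg/L
k = ln2 / t½ = 0.693147 / 11.5 = 0.06027 h⁻¹
t = ln(C₀ / C) / k = ln(6.098 / 3.25) / 0.06027
  = ln(1.876) / 0.06027 = 0.6291 / 0.06027 = 10.44 h

10.4 h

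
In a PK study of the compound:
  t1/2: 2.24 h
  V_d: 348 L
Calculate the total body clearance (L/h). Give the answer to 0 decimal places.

k = ln2 / t½ = 0.693147 / 2.24 = 0.3094 h⁻¹
CL = k × Vd = 0.3094 × 348 = 107.7 L/h

108 L/h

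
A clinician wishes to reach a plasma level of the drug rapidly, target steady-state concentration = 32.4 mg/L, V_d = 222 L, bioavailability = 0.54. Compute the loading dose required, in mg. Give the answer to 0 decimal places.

LD = Css × Vd / F = 32.4 × 222 / 0.54 = 13320 mg

13320 mg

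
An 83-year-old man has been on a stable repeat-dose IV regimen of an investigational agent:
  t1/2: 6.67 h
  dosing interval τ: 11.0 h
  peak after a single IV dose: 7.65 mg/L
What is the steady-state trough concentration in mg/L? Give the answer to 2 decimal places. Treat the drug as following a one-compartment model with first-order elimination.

k = ln2 / t½ = 0.693147 / 6.67 = 0.1039 h⁻¹
e^(−kτ) = e^(−0.1039 × 11.0) = 0.3189
Accumulation ratio R = 1 / (1 − e^(−kτ)) = 1 / (1 − 0.3189) = 1.468
Steady-state trough = C₀ × R × e^(−kτ) = 7.65 × 1.468 × 0.3189 = 3.581 mg/L

3.58 mg/L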